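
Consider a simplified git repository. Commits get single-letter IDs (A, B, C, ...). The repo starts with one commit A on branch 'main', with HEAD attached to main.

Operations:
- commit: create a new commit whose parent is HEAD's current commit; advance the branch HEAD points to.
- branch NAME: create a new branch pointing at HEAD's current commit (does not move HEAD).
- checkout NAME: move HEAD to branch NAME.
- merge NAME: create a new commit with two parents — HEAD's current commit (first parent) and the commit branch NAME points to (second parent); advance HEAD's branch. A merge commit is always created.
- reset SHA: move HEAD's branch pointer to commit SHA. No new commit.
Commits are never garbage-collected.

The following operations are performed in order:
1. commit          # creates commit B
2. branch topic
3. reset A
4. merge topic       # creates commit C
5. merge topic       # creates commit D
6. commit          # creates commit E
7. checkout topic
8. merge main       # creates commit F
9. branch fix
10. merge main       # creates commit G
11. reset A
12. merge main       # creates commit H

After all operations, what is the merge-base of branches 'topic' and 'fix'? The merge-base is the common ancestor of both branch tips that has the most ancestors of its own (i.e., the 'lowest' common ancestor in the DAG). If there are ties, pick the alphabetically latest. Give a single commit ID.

Answer: E

Derivation:
After op 1 (commit): HEAD=main@B [main=B]
After op 2 (branch): HEAD=main@B [main=B topic=B]
After op 3 (reset): HEAD=main@A [main=A topic=B]
After op 4 (merge): HEAD=main@C [main=C topic=B]
After op 5 (merge): HEAD=main@D [main=D topic=B]
After op 6 (commit): HEAD=main@E [main=E topic=B]
After op 7 (checkout): HEAD=topic@B [main=E topic=B]
After op 8 (merge): HEAD=topic@F [main=E topic=F]
After op 9 (branch): HEAD=topic@F [fix=F main=E topic=F]
After op 10 (merge): HEAD=topic@G [fix=F main=E topic=G]
After op 11 (reset): HEAD=topic@A [fix=F main=E topic=A]
After op 12 (merge): HEAD=topic@H [fix=F main=E topic=H]
ancestors(topic=H): ['A', 'B', 'C', 'D', 'E', 'H']
ancestors(fix=F): ['A', 'B', 'C', 'D', 'E', 'F']
common: ['A', 'B', 'C', 'D', 'E']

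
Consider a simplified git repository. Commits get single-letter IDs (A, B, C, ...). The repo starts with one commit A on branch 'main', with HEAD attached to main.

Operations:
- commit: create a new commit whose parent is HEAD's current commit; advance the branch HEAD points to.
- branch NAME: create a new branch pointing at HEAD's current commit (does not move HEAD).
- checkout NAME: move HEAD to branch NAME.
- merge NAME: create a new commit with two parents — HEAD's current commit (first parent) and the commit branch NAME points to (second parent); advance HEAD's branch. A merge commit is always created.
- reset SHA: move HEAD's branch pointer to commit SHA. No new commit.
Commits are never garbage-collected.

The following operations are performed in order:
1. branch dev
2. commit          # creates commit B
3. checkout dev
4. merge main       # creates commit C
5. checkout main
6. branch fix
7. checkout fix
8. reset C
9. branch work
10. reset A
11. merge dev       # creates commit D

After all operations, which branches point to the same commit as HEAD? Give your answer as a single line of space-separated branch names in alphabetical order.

After op 1 (branch): HEAD=main@A [dev=A main=A]
After op 2 (commit): HEAD=main@B [dev=A main=B]
After op 3 (checkout): HEAD=dev@A [dev=A main=B]
After op 4 (merge): HEAD=dev@C [dev=C main=B]
After op 5 (checkout): HEAD=main@B [dev=C main=B]
After op 6 (branch): HEAD=main@B [dev=C fix=B main=B]
After op 7 (checkout): HEAD=fix@B [dev=C fix=B main=B]
After op 8 (reset): HEAD=fix@C [dev=C fix=C main=B]
After op 9 (branch): HEAD=fix@C [dev=C fix=C main=B work=C]
After op 10 (reset): HEAD=fix@A [dev=C fix=A main=B work=C]
After op 11 (merge): HEAD=fix@D [dev=C fix=D main=B work=C]

Answer: fix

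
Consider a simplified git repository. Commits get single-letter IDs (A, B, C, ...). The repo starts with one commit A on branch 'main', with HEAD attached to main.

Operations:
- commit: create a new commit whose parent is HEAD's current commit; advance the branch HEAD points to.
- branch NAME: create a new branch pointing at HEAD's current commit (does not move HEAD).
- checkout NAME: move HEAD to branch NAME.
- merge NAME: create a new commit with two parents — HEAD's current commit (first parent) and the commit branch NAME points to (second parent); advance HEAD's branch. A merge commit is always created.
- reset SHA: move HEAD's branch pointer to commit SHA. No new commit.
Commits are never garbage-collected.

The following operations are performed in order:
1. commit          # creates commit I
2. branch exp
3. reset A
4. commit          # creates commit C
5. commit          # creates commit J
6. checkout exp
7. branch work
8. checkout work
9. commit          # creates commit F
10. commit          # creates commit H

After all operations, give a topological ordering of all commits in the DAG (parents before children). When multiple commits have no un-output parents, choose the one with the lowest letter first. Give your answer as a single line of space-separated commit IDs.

After op 1 (commit): HEAD=main@I [main=I]
After op 2 (branch): HEAD=main@I [exp=I main=I]
After op 3 (reset): HEAD=main@A [exp=I main=A]
After op 4 (commit): HEAD=main@C [exp=I main=C]
After op 5 (commit): HEAD=main@J [exp=I main=J]
After op 6 (checkout): HEAD=exp@I [exp=I main=J]
After op 7 (branch): HEAD=exp@I [exp=I main=J work=I]
After op 8 (checkout): HEAD=work@I [exp=I main=J work=I]
After op 9 (commit): HEAD=work@F [exp=I main=J work=F]
After op 10 (commit): HEAD=work@H [exp=I main=J work=H]
commit A: parents=[]
commit C: parents=['A']
commit F: parents=['I']
commit H: parents=['F']
commit I: parents=['A']
commit J: parents=['C']

Answer: A C I F H J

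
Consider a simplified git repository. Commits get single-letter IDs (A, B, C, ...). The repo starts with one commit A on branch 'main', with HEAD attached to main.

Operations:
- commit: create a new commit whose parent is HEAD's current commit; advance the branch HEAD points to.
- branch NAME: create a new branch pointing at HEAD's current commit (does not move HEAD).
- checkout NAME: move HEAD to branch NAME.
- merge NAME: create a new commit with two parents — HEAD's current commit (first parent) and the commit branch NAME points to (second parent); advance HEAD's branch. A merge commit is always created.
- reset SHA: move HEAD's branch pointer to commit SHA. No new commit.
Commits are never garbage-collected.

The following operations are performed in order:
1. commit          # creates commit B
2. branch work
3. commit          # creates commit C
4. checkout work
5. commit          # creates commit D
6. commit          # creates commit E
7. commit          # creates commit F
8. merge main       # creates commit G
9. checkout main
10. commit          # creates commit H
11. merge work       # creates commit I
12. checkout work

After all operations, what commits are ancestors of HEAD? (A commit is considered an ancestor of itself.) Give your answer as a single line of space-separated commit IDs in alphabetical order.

After op 1 (commit): HEAD=main@B [main=B]
After op 2 (branch): HEAD=main@B [main=B work=B]
After op 3 (commit): HEAD=main@C [main=C work=B]
After op 4 (checkout): HEAD=work@B [main=C work=B]
After op 5 (commit): HEAD=work@D [main=C work=D]
After op 6 (commit): HEAD=work@E [main=C work=E]
After op 7 (commit): HEAD=work@F [main=C work=F]
After op 8 (merge): HEAD=work@G [main=C work=G]
After op 9 (checkout): HEAD=main@C [main=C work=G]
After op 10 (commit): HEAD=main@H [main=H work=G]
After op 11 (merge): HEAD=main@I [main=I work=G]
After op 12 (checkout): HEAD=work@G [main=I work=G]

Answer: A B C D E F G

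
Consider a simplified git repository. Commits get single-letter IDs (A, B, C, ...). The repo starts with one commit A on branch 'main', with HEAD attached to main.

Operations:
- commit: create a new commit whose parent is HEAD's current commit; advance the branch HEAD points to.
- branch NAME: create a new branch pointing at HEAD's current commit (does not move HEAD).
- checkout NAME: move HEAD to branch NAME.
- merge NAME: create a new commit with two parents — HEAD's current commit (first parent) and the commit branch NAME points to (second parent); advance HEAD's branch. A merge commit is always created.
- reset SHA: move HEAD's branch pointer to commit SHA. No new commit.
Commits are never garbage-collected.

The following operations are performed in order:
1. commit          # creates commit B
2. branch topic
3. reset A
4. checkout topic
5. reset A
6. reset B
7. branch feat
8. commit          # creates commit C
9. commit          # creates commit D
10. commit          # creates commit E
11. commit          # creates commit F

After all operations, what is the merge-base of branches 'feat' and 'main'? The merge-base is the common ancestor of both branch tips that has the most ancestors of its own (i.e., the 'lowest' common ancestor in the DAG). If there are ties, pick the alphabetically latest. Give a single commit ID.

Answer: A

Derivation:
After op 1 (commit): HEAD=main@B [main=B]
After op 2 (branch): HEAD=main@B [main=B topic=B]
After op 3 (reset): HEAD=main@A [main=A topic=B]
After op 4 (checkout): HEAD=topic@B [main=A topic=B]
After op 5 (reset): HEAD=topic@A [main=A topic=A]
After op 6 (reset): HEAD=topic@B [main=A topic=B]
After op 7 (branch): HEAD=topic@B [feat=B main=A topic=B]
After op 8 (commit): HEAD=topic@C [feat=B main=A topic=C]
After op 9 (commit): HEAD=topic@D [feat=B main=A topic=D]
After op 10 (commit): HEAD=topic@E [feat=B main=A topic=E]
After op 11 (commit): HEAD=topic@F [feat=B main=A topic=F]
ancestors(feat=B): ['A', 'B']
ancestors(main=A): ['A']
common: ['A']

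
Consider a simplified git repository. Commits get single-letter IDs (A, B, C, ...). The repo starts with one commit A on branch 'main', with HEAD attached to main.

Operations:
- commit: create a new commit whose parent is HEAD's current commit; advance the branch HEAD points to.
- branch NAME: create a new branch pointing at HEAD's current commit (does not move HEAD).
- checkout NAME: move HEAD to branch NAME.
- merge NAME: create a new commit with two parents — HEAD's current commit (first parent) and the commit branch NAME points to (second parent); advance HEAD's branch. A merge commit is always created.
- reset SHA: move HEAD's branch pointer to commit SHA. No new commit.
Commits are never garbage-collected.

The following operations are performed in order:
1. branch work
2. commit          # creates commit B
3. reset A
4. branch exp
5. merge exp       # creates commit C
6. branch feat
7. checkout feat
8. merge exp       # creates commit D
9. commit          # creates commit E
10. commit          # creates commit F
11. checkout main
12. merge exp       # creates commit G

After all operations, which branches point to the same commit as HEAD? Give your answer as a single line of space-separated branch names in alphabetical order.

After op 1 (branch): HEAD=main@A [main=A work=A]
After op 2 (commit): HEAD=main@B [main=B work=A]
After op 3 (reset): HEAD=main@A [main=A work=A]
After op 4 (branch): HEAD=main@A [exp=A main=A work=A]
After op 5 (merge): HEAD=main@C [exp=A main=C work=A]
After op 6 (branch): HEAD=main@C [exp=A feat=C main=C work=A]
After op 7 (checkout): HEAD=feat@C [exp=A feat=C main=C work=A]
After op 8 (merge): HEAD=feat@D [exp=A feat=D main=C work=A]
After op 9 (commit): HEAD=feat@E [exp=A feat=E main=C work=A]
After op 10 (commit): HEAD=feat@F [exp=A feat=F main=C work=A]
After op 11 (checkout): HEAD=main@C [exp=A feat=F main=C work=A]
After op 12 (merge): HEAD=main@G [exp=A feat=F main=G work=A]

Answer: main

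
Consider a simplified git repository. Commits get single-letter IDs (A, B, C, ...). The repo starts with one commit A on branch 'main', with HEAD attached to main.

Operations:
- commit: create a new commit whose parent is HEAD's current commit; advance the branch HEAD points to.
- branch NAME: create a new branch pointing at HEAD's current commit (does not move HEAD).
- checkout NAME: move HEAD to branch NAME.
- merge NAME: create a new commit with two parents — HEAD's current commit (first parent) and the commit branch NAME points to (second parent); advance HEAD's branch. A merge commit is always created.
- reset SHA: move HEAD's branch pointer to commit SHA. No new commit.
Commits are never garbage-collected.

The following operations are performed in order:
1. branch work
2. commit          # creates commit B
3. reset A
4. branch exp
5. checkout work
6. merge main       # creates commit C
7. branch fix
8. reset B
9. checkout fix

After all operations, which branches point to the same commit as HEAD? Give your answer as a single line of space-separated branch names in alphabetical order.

Answer: fix

Derivation:
After op 1 (branch): HEAD=main@A [main=A work=A]
After op 2 (commit): HEAD=main@B [main=B work=A]
After op 3 (reset): HEAD=main@A [main=A work=A]
After op 4 (branch): HEAD=main@A [exp=A main=A work=A]
After op 5 (checkout): HEAD=work@A [exp=A main=A work=A]
After op 6 (merge): HEAD=work@C [exp=A main=A work=C]
After op 7 (branch): HEAD=work@C [exp=A fix=C main=A work=C]
After op 8 (reset): HEAD=work@B [exp=A fix=C main=A work=B]
After op 9 (checkout): HEAD=fix@C [exp=A fix=C main=A work=B]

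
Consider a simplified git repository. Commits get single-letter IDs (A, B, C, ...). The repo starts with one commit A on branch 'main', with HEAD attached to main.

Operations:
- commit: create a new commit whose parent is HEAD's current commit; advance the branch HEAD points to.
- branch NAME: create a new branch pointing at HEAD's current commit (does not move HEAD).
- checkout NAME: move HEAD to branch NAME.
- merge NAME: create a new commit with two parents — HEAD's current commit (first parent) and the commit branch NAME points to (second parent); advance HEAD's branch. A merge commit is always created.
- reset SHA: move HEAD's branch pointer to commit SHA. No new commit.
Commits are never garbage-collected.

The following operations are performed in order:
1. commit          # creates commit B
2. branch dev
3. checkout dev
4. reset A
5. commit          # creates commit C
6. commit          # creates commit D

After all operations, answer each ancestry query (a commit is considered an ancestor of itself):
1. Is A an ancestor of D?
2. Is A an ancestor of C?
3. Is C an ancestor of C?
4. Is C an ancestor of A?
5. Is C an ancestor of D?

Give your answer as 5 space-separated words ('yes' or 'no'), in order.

After op 1 (commit): HEAD=main@B [main=B]
After op 2 (branch): HEAD=main@B [dev=B main=B]
After op 3 (checkout): HEAD=dev@B [dev=B main=B]
After op 4 (reset): HEAD=dev@A [dev=A main=B]
After op 5 (commit): HEAD=dev@C [dev=C main=B]
After op 6 (commit): HEAD=dev@D [dev=D main=B]
ancestors(D) = {A,C,D}; A in? yes
ancestors(C) = {A,C}; A in? yes
ancestors(C) = {A,C}; C in? yes
ancestors(A) = {A}; C in? no
ancestors(D) = {A,C,D}; C in? yes

Answer: yes yes yes no yes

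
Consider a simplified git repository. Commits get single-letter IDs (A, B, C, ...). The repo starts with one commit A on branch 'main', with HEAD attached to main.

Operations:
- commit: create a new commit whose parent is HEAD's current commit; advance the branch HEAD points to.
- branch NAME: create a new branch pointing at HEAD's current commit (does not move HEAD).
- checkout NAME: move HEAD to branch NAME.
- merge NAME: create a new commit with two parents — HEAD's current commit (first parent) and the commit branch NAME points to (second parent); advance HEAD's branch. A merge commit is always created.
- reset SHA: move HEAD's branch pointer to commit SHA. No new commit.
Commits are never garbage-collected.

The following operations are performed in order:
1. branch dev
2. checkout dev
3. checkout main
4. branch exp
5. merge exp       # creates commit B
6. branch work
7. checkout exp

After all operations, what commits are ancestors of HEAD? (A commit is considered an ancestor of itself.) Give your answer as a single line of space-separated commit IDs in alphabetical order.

Answer: A

Derivation:
After op 1 (branch): HEAD=main@A [dev=A main=A]
After op 2 (checkout): HEAD=dev@A [dev=A main=A]
After op 3 (checkout): HEAD=main@A [dev=A main=A]
After op 4 (branch): HEAD=main@A [dev=A exp=A main=A]
After op 5 (merge): HEAD=main@B [dev=A exp=A main=B]
After op 6 (branch): HEAD=main@B [dev=A exp=A main=B work=B]
After op 7 (checkout): HEAD=exp@A [dev=A exp=A main=B work=B]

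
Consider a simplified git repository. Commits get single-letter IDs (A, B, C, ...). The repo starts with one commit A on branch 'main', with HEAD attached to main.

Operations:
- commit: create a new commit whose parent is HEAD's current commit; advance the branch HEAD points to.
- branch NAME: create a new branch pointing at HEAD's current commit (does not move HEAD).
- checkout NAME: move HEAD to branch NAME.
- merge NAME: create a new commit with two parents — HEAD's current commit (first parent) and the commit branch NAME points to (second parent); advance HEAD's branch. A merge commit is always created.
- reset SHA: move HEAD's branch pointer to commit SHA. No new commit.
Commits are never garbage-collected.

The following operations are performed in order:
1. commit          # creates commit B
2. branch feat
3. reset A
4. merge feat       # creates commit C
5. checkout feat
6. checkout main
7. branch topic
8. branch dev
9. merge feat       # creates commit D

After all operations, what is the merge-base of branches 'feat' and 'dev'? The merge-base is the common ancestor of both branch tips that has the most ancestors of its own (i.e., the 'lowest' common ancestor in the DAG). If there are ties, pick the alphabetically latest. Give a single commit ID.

Answer: B

Derivation:
After op 1 (commit): HEAD=main@B [main=B]
After op 2 (branch): HEAD=main@B [feat=B main=B]
After op 3 (reset): HEAD=main@A [feat=B main=A]
After op 4 (merge): HEAD=main@C [feat=B main=C]
After op 5 (checkout): HEAD=feat@B [feat=B main=C]
After op 6 (checkout): HEAD=main@C [feat=B main=C]
After op 7 (branch): HEAD=main@C [feat=B main=C topic=C]
After op 8 (branch): HEAD=main@C [dev=C feat=B main=C topic=C]
After op 9 (merge): HEAD=main@D [dev=C feat=B main=D topic=C]
ancestors(feat=B): ['A', 'B']
ancestors(dev=C): ['A', 'B', 'C']
common: ['A', 'B']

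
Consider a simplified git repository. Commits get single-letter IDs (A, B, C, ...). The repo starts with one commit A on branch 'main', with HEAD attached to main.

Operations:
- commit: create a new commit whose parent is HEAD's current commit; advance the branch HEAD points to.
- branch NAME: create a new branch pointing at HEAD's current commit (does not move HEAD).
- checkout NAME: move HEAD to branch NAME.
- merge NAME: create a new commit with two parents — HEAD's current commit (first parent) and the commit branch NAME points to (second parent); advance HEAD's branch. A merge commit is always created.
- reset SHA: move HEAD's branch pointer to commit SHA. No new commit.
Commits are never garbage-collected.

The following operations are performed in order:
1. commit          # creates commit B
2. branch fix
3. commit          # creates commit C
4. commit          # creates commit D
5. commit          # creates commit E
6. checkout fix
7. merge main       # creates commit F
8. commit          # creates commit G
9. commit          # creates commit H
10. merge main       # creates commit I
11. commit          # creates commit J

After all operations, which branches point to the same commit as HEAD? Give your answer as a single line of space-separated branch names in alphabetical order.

After op 1 (commit): HEAD=main@B [main=B]
After op 2 (branch): HEAD=main@B [fix=B main=B]
After op 3 (commit): HEAD=main@C [fix=B main=C]
After op 4 (commit): HEAD=main@D [fix=B main=D]
After op 5 (commit): HEAD=main@E [fix=B main=E]
After op 6 (checkout): HEAD=fix@B [fix=B main=E]
After op 7 (merge): HEAD=fix@F [fix=F main=E]
After op 8 (commit): HEAD=fix@G [fix=G main=E]
After op 9 (commit): HEAD=fix@H [fix=H main=E]
After op 10 (merge): HEAD=fix@I [fix=I main=E]
After op 11 (commit): HEAD=fix@J [fix=J main=E]

Answer: fix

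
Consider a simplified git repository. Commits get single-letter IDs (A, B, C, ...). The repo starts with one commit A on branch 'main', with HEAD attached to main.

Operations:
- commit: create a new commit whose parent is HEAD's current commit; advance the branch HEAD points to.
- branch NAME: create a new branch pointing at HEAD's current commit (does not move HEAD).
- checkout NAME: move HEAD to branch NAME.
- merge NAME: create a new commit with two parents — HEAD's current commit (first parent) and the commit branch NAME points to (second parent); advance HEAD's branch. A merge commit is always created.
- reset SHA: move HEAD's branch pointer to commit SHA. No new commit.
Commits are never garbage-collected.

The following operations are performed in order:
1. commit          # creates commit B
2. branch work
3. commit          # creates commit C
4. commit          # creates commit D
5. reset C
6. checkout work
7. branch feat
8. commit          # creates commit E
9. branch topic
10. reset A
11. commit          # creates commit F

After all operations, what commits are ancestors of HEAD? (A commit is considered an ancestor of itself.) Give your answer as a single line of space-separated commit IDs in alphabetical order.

After op 1 (commit): HEAD=main@B [main=B]
After op 2 (branch): HEAD=main@B [main=B work=B]
After op 3 (commit): HEAD=main@C [main=C work=B]
After op 4 (commit): HEAD=main@D [main=D work=B]
After op 5 (reset): HEAD=main@C [main=C work=B]
After op 6 (checkout): HEAD=work@B [main=C work=B]
After op 7 (branch): HEAD=work@B [feat=B main=C work=B]
After op 8 (commit): HEAD=work@E [feat=B main=C work=E]
After op 9 (branch): HEAD=work@E [feat=B main=C topic=E work=E]
After op 10 (reset): HEAD=work@A [feat=B main=C topic=E work=A]
After op 11 (commit): HEAD=work@F [feat=B main=C topic=E work=F]

Answer: A F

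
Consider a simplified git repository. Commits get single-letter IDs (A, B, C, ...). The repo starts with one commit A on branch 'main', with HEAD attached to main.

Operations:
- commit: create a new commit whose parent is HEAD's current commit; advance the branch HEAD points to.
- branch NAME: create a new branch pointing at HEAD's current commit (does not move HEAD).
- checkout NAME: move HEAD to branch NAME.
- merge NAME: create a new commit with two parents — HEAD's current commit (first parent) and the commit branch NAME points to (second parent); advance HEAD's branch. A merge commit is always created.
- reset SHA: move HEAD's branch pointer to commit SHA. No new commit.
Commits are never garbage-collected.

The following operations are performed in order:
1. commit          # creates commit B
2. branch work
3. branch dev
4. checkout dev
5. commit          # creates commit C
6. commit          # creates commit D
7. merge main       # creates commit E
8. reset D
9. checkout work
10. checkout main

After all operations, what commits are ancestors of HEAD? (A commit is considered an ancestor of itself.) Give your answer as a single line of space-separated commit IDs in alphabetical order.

Answer: A B

Derivation:
After op 1 (commit): HEAD=main@B [main=B]
After op 2 (branch): HEAD=main@B [main=B work=B]
After op 3 (branch): HEAD=main@B [dev=B main=B work=B]
After op 4 (checkout): HEAD=dev@B [dev=B main=B work=B]
After op 5 (commit): HEAD=dev@C [dev=C main=B work=B]
After op 6 (commit): HEAD=dev@D [dev=D main=B work=B]
After op 7 (merge): HEAD=dev@E [dev=E main=B work=B]
After op 8 (reset): HEAD=dev@D [dev=D main=B work=B]
After op 9 (checkout): HEAD=work@B [dev=D main=B work=B]
After op 10 (checkout): HEAD=main@B [dev=D main=B work=B]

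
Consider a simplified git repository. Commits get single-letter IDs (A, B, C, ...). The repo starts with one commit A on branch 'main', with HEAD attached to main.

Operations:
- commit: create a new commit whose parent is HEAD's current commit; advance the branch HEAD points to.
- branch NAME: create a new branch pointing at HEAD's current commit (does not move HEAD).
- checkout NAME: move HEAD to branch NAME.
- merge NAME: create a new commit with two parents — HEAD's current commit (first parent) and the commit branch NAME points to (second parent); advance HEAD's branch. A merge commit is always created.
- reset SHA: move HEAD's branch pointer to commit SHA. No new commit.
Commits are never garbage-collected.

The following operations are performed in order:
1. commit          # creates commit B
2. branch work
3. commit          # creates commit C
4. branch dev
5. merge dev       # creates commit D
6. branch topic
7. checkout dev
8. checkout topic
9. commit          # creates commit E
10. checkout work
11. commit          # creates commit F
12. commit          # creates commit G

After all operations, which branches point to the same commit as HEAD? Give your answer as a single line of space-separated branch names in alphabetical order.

After op 1 (commit): HEAD=main@B [main=B]
After op 2 (branch): HEAD=main@B [main=B work=B]
After op 3 (commit): HEAD=main@C [main=C work=B]
After op 4 (branch): HEAD=main@C [dev=C main=C work=B]
After op 5 (merge): HEAD=main@D [dev=C main=D work=B]
After op 6 (branch): HEAD=main@D [dev=C main=D topic=D work=B]
After op 7 (checkout): HEAD=dev@C [dev=C main=D topic=D work=B]
After op 8 (checkout): HEAD=topic@D [dev=C main=D topic=D work=B]
After op 9 (commit): HEAD=topic@E [dev=C main=D topic=E work=B]
After op 10 (checkout): HEAD=work@B [dev=C main=D topic=E work=B]
After op 11 (commit): HEAD=work@F [dev=C main=D topic=E work=F]
After op 12 (commit): HEAD=work@G [dev=C main=D topic=E work=G]

Answer: work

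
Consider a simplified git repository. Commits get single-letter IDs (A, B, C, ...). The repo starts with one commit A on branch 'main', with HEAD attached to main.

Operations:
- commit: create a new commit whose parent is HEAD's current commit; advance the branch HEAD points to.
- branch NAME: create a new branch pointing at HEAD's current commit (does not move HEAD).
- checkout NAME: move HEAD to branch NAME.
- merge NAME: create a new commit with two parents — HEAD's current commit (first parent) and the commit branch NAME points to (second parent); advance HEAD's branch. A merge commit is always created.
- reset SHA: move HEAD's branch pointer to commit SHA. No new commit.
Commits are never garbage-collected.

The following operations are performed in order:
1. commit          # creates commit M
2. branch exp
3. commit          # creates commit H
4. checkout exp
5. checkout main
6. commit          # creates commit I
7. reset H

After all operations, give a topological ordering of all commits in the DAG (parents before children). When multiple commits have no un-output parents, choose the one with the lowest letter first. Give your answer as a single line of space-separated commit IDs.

Answer: A M H I

Derivation:
After op 1 (commit): HEAD=main@M [main=M]
After op 2 (branch): HEAD=main@M [exp=M main=M]
After op 3 (commit): HEAD=main@H [exp=M main=H]
After op 4 (checkout): HEAD=exp@M [exp=M main=H]
After op 5 (checkout): HEAD=main@H [exp=M main=H]
After op 6 (commit): HEAD=main@I [exp=M main=I]
After op 7 (reset): HEAD=main@H [exp=M main=H]
commit A: parents=[]
commit H: parents=['M']
commit I: parents=['H']
commit M: parents=['A']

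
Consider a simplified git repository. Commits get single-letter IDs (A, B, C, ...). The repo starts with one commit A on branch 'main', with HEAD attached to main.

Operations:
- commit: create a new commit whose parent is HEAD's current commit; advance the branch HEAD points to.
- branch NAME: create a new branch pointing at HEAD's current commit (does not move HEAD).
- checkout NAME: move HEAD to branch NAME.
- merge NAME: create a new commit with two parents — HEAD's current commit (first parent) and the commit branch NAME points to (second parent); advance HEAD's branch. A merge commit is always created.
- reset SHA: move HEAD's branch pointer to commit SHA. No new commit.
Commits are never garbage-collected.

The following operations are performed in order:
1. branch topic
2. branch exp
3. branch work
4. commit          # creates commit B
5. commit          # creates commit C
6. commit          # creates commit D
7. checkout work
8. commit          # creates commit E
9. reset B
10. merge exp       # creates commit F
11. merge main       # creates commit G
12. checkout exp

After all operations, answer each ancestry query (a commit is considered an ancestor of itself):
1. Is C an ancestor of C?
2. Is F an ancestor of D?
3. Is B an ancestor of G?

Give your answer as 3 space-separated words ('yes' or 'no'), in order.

Answer: yes no yes

Derivation:
After op 1 (branch): HEAD=main@A [main=A topic=A]
After op 2 (branch): HEAD=main@A [exp=A main=A topic=A]
After op 3 (branch): HEAD=main@A [exp=A main=A topic=A work=A]
After op 4 (commit): HEAD=main@B [exp=A main=B topic=A work=A]
After op 5 (commit): HEAD=main@C [exp=A main=C topic=A work=A]
After op 6 (commit): HEAD=main@D [exp=A main=D topic=A work=A]
After op 7 (checkout): HEAD=work@A [exp=A main=D topic=A work=A]
After op 8 (commit): HEAD=work@E [exp=A main=D topic=A work=E]
After op 9 (reset): HEAD=work@B [exp=A main=D topic=A work=B]
After op 10 (merge): HEAD=work@F [exp=A main=D topic=A work=F]
After op 11 (merge): HEAD=work@G [exp=A main=D topic=A work=G]
After op 12 (checkout): HEAD=exp@A [exp=A main=D topic=A work=G]
ancestors(C) = {A,B,C}; C in? yes
ancestors(D) = {A,B,C,D}; F in? no
ancestors(G) = {A,B,C,D,F,G}; B in? yes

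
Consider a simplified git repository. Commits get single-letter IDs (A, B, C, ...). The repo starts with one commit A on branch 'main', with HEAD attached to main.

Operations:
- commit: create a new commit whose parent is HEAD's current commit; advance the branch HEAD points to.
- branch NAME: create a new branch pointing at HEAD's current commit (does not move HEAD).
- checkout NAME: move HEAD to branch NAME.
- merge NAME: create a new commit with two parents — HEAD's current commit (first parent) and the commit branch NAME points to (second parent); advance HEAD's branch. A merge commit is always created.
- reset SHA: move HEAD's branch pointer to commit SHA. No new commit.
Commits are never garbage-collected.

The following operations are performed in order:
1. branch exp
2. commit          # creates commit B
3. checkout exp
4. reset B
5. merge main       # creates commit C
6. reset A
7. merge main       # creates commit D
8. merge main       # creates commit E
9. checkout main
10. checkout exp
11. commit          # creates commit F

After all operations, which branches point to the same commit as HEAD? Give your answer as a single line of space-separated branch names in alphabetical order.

After op 1 (branch): HEAD=main@A [exp=A main=A]
After op 2 (commit): HEAD=main@B [exp=A main=B]
After op 3 (checkout): HEAD=exp@A [exp=A main=B]
After op 4 (reset): HEAD=exp@B [exp=B main=B]
After op 5 (merge): HEAD=exp@C [exp=C main=B]
After op 6 (reset): HEAD=exp@A [exp=A main=B]
After op 7 (merge): HEAD=exp@D [exp=D main=B]
After op 8 (merge): HEAD=exp@E [exp=E main=B]
After op 9 (checkout): HEAD=main@B [exp=E main=B]
After op 10 (checkout): HEAD=exp@E [exp=E main=B]
After op 11 (commit): HEAD=exp@F [exp=F main=B]

Answer: exp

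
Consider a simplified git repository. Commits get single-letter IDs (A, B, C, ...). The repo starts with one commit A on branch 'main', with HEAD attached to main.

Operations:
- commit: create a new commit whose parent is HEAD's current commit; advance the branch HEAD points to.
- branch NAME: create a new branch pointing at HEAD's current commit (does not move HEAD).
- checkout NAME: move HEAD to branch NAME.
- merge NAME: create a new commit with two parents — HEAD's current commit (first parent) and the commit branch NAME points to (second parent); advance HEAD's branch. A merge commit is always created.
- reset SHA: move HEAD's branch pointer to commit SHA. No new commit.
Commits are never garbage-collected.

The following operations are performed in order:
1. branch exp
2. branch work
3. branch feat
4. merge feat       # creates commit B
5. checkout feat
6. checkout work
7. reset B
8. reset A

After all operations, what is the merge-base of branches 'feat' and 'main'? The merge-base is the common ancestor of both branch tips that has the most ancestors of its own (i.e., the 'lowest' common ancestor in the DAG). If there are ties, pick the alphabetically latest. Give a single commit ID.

Answer: A

Derivation:
After op 1 (branch): HEAD=main@A [exp=A main=A]
After op 2 (branch): HEAD=main@A [exp=A main=A work=A]
After op 3 (branch): HEAD=main@A [exp=A feat=A main=A work=A]
After op 4 (merge): HEAD=main@B [exp=A feat=A main=B work=A]
After op 5 (checkout): HEAD=feat@A [exp=A feat=A main=B work=A]
After op 6 (checkout): HEAD=work@A [exp=A feat=A main=B work=A]
After op 7 (reset): HEAD=work@B [exp=A feat=A main=B work=B]
After op 8 (reset): HEAD=work@A [exp=A feat=A main=B work=A]
ancestors(feat=A): ['A']
ancestors(main=B): ['A', 'B']
common: ['A']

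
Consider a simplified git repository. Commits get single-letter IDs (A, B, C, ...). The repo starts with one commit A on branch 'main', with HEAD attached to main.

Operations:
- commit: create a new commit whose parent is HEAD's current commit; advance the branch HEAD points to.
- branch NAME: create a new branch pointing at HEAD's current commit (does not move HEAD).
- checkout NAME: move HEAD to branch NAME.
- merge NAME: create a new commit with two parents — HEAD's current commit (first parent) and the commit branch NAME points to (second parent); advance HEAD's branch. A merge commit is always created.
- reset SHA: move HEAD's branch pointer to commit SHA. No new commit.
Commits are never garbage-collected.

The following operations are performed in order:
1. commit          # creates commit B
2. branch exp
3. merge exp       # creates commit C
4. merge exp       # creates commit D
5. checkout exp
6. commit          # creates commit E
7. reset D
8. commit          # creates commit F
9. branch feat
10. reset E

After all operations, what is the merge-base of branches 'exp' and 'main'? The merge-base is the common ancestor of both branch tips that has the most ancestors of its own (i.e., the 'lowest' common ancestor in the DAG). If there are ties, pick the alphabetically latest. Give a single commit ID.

Answer: B

Derivation:
After op 1 (commit): HEAD=main@B [main=B]
After op 2 (branch): HEAD=main@B [exp=B main=B]
After op 3 (merge): HEAD=main@C [exp=B main=C]
After op 4 (merge): HEAD=main@D [exp=B main=D]
After op 5 (checkout): HEAD=exp@B [exp=B main=D]
After op 6 (commit): HEAD=exp@E [exp=E main=D]
After op 7 (reset): HEAD=exp@D [exp=D main=D]
After op 8 (commit): HEAD=exp@F [exp=F main=D]
After op 9 (branch): HEAD=exp@F [exp=F feat=F main=D]
After op 10 (reset): HEAD=exp@E [exp=E feat=F main=D]
ancestors(exp=E): ['A', 'B', 'E']
ancestors(main=D): ['A', 'B', 'C', 'D']
common: ['A', 'B']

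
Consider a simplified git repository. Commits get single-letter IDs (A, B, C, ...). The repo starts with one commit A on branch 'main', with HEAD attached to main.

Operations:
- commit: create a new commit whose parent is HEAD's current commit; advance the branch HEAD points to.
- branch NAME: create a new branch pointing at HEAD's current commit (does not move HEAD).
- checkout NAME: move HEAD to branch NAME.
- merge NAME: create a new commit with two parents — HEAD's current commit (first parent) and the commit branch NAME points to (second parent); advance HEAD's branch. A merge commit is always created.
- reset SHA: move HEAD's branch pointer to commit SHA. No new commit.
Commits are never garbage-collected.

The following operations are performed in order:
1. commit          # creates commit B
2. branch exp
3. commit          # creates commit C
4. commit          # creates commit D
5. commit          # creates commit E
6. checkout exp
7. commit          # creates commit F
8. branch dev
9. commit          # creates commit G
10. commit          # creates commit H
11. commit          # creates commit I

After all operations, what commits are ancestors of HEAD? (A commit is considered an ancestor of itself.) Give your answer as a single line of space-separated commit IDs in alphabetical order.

Answer: A B F G H I

Derivation:
After op 1 (commit): HEAD=main@B [main=B]
After op 2 (branch): HEAD=main@B [exp=B main=B]
After op 3 (commit): HEAD=main@C [exp=B main=C]
After op 4 (commit): HEAD=main@D [exp=B main=D]
After op 5 (commit): HEAD=main@E [exp=B main=E]
After op 6 (checkout): HEAD=exp@B [exp=B main=E]
After op 7 (commit): HEAD=exp@F [exp=F main=E]
After op 8 (branch): HEAD=exp@F [dev=F exp=F main=E]
After op 9 (commit): HEAD=exp@G [dev=F exp=G main=E]
After op 10 (commit): HEAD=exp@H [dev=F exp=H main=E]
After op 11 (commit): HEAD=exp@I [dev=F exp=I main=E]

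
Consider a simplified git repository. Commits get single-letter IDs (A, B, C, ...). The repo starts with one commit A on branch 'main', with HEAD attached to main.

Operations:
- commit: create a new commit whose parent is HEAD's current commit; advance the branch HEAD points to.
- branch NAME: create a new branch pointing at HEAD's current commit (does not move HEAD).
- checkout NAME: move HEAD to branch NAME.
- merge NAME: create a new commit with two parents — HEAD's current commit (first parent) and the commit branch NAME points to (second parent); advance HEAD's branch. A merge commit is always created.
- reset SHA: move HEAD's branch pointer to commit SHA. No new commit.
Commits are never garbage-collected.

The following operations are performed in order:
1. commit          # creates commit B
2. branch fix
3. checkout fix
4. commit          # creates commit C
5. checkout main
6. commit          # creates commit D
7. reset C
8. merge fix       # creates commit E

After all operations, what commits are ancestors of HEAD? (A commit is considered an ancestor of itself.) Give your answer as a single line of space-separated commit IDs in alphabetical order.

Answer: A B C E

Derivation:
After op 1 (commit): HEAD=main@B [main=B]
After op 2 (branch): HEAD=main@B [fix=B main=B]
After op 3 (checkout): HEAD=fix@B [fix=B main=B]
After op 4 (commit): HEAD=fix@C [fix=C main=B]
After op 5 (checkout): HEAD=main@B [fix=C main=B]
After op 6 (commit): HEAD=main@D [fix=C main=D]
After op 7 (reset): HEAD=main@C [fix=C main=C]
After op 8 (merge): HEAD=main@E [fix=C main=E]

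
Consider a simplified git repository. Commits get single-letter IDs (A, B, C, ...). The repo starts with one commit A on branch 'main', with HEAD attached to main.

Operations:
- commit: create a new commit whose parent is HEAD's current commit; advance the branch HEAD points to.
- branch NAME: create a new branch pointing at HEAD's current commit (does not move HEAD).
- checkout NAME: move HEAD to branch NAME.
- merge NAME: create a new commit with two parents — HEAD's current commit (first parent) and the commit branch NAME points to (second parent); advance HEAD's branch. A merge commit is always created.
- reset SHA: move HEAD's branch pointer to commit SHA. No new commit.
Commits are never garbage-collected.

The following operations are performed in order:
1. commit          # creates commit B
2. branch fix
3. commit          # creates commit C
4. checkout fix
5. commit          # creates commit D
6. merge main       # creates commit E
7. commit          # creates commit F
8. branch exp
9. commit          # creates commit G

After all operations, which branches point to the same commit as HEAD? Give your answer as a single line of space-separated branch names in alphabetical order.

After op 1 (commit): HEAD=main@B [main=B]
After op 2 (branch): HEAD=main@B [fix=B main=B]
After op 3 (commit): HEAD=main@C [fix=B main=C]
After op 4 (checkout): HEAD=fix@B [fix=B main=C]
After op 5 (commit): HEAD=fix@D [fix=D main=C]
After op 6 (merge): HEAD=fix@E [fix=E main=C]
After op 7 (commit): HEAD=fix@F [fix=F main=C]
After op 8 (branch): HEAD=fix@F [exp=F fix=F main=C]
After op 9 (commit): HEAD=fix@G [exp=F fix=G main=C]

Answer: fix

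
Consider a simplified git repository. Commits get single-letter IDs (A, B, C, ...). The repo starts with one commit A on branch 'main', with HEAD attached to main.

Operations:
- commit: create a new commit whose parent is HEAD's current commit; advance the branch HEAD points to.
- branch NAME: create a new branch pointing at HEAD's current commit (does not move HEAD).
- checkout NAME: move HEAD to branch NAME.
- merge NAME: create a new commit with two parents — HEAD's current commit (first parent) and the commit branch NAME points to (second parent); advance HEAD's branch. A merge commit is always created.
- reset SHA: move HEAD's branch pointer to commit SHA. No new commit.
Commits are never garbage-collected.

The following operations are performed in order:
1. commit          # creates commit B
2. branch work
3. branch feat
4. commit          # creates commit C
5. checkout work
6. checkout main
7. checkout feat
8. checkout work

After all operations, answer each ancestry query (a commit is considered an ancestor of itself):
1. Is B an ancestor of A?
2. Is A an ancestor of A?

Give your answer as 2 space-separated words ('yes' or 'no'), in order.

After op 1 (commit): HEAD=main@B [main=B]
After op 2 (branch): HEAD=main@B [main=B work=B]
After op 3 (branch): HEAD=main@B [feat=B main=B work=B]
After op 4 (commit): HEAD=main@C [feat=B main=C work=B]
After op 5 (checkout): HEAD=work@B [feat=B main=C work=B]
After op 6 (checkout): HEAD=main@C [feat=B main=C work=B]
After op 7 (checkout): HEAD=feat@B [feat=B main=C work=B]
After op 8 (checkout): HEAD=work@B [feat=B main=C work=B]
ancestors(A) = {A}; B in? no
ancestors(A) = {A}; A in? yes

Answer: no yes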